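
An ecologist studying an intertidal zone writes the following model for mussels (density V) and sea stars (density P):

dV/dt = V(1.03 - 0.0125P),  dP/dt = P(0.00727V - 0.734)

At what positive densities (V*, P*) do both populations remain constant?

V* ≈ 101, P* ≈ 82.4

Set dP/dt = 0 with P > 0: 0.00727V - 0.734 = 0, so V* = 0.734/0.00727 = 101.
Set dV/dt = 0 with V > 0: 1.03 - 0.0125P = 0, so P* = 1.03/0.0125 = 82.4.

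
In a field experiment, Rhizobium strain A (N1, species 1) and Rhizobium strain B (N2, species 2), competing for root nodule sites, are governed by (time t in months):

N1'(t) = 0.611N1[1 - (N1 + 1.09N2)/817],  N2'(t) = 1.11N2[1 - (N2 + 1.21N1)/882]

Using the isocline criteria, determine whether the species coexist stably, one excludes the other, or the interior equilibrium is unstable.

Compare the nullcline intercepts: K1/α12 = 817/1.09 = 750 < K2 = 882; K2/α21 = 882/1.21 = 729 < K1 = 817.
Since both are reversed, neither can invade when rare; the interior point is a saddle.

unstable coexistence (outcome depends on initial conditions)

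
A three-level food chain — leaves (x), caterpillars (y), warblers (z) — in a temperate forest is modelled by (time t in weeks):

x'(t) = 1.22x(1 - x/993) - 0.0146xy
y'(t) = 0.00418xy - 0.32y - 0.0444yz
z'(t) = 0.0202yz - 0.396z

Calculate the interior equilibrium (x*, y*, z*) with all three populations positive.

x* ≈ 760, y* ≈ 19.6, z* ≈ 64.3

From dz/dt = 0: 0.0202y* = 0.396, so y* = 19.6.
From dx/dt = 0: 1.22(1 - x*/993) = 0.0146·19.6, giving x* = 993·(1 - 0.235) = 760.
From dy/dt = 0: 0.00418·760 - 0.32 = 0.0444z*, so z* = 2.86/0.0444 = 64.3.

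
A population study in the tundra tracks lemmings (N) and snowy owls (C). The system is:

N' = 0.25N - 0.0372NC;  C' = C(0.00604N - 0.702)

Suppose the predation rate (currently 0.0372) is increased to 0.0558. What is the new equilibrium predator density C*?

C* ≈ 4.48

At the interior fixed point, setting dN/dt = 0 with N > 0 fixes C* = (prey growth rate)/(NC coefficient) — independent of the other coefficients.
With the change, C* = 0.25/0.0558 = 4.48; it falls from 6.72.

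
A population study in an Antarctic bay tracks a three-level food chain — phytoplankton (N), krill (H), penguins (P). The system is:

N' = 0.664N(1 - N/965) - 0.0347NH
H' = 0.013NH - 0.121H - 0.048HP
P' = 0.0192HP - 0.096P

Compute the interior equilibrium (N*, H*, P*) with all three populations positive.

From dP/dt = 0: 0.0192H* = 0.096, so H* = 5.
From dN/dt = 0: 0.664(1 - N*/965) = 0.0347·5, giving N* = 965·(1 - 0.261) = 713.
From dH/dt = 0: 0.013·713 - 0.121 = 0.048P*, so P* = 9.15/0.048 = 191.

N* ≈ 713, H* ≈ 5, P* ≈ 191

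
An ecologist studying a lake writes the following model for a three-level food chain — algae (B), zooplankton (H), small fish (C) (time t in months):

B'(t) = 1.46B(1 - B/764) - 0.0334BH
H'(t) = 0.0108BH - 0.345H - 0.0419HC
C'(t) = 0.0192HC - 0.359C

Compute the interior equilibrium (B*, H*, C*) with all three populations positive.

B* ≈ 437, H* ≈ 18.7, C* ≈ 104

From dC/dt = 0: 0.0192H* = 0.359, so H* = 18.7.
From dB/dt = 0: 1.46(1 - B*/764) = 0.0334·18.7, giving B* = 764·(1 - 0.428) = 437.
From dH/dt = 0: 0.0108·437 - 0.345 = 0.0419C*, so C* = 4.38/0.0419 = 104.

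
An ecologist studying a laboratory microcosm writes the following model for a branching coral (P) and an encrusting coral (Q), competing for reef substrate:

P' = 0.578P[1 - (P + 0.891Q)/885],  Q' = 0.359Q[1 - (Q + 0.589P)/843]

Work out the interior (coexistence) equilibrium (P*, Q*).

P* ≈ 282, Q* ≈ 677

Setting both brackets to zero gives the nullclines P + 0.891Q = 885 and 0.589P + Q = 843.
Substituting Q = 843 - 0.589P into the first: P(1 - 0.891·0.589) = 885 - 0.891·843.
So P* = 134/0.475 = 282, and then Q* = 843 - 0.589·282 = 677.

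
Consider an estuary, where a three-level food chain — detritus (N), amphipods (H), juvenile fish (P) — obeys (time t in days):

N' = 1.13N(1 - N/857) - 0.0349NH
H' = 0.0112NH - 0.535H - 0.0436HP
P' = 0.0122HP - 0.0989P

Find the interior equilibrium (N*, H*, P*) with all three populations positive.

From dP/dt = 0: 0.0122H* = 0.0989, so H* = 8.11.
From dN/dt = 0: 1.13(1 - N*/857) = 0.0349·8.11, giving N* = 857·(1 - 0.25) = 642.
From dH/dt = 0: 0.0112·642 - 0.535 = 0.0436P*, so P* = 6.66/0.0436 = 153.

N* ≈ 642, H* ≈ 8.11, P* ≈ 153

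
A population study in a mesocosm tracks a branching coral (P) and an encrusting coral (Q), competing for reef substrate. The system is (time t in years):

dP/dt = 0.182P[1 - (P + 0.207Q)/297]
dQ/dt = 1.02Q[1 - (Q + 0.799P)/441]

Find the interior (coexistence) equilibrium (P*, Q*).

P* ≈ 246, Q* ≈ 244

Setting both brackets to zero gives the nullclines P + 0.207Q = 297 and 0.799P + Q = 441.
Substituting Q = 441 - 0.799P into the first: P(1 - 0.207·0.799) = 297 - 0.207·441.
So P* = 206/0.835 = 246, and then Q* = 441 - 0.799·246 = 244.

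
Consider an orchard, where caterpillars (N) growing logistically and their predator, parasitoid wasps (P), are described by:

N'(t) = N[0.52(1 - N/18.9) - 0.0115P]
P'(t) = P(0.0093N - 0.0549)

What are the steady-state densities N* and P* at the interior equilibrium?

From dP/dt = 0 with P > 0: 0.0093N* = 0.0549, so N* = 5.9.
Substitute into dN/dt = 0: 0.52(1 - 5.9/18.9) = 0.0115P*.
The bracket is 0.688, giving P* = 0.358/0.0115 = 31.1.

N* ≈ 5.9, P* ≈ 31.1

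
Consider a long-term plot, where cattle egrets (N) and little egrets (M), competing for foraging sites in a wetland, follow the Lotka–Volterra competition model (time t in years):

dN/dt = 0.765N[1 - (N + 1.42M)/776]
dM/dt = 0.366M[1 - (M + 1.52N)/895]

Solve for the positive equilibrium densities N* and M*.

Setting both brackets to zero gives the nullclines N + 1.42M = 776 and 1.52N + M = 895.
Substituting M = 895 - 1.52N into the first: N(1 - 1.42·1.52) = 776 - 1.42·895.
So N* = -495/-1.16 = 427, and then M* = 895 - 1.52·427 = 246.

N* ≈ 427, M* ≈ 246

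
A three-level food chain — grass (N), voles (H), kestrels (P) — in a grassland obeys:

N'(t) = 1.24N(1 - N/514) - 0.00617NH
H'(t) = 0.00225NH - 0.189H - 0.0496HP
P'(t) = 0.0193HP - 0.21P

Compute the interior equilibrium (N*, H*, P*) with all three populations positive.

N* ≈ 486, H* ≈ 10.9, P* ≈ 18.2

From dP/dt = 0: 0.0193H* = 0.21, so H* = 10.9.
From dN/dt = 0: 1.24(1 - N*/514) = 0.00617·10.9, giving N* = 514·(1 - 0.0541) = 486.
From dH/dt = 0: 0.00225·486 - 0.189 = 0.0496P*, so P* = 0.905/0.0496 = 18.2.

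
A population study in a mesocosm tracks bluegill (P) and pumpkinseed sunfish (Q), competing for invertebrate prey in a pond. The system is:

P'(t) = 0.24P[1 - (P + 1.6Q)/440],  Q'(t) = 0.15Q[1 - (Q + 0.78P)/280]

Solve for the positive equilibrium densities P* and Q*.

P* ≈ 32.3, Q* ≈ 255

Setting both brackets to zero gives the nullclines P + 1.6Q = 440 and 0.78P + Q = 280.
Substituting Q = 280 - 0.78P into the first: P(1 - 1.6·0.78) = 440 - 1.6·280.
So P* = -8/-0.248 = 32.3, and then Q* = 280 - 0.78·32.3 = 255.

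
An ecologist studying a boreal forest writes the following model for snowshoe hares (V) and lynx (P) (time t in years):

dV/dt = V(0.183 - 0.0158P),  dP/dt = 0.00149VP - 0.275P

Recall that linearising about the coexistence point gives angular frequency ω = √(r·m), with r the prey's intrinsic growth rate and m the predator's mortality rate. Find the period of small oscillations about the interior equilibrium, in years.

T ≈ 28 years

Here r = 0.183 and m = 0.275, so r·m = 0.0503.
ω = √0.0503 = 0.224 per year, hence T = 2π/ω ≈ 28 years.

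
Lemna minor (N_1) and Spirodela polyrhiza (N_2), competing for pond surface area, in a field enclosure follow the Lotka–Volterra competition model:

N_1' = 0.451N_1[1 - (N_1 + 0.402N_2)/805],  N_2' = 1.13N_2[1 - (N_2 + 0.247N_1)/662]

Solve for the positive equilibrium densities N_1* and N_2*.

N_1* ≈ 598, N_2* ≈ 514

Setting both brackets to zero gives the nullclines N_1 + 0.402N_2 = 805 and 0.247N_1 + N_2 = 662.
Substituting N_2 = 662 - 0.247N_1 into the first: N_1(1 - 0.402·0.247) = 805 - 0.402·662.
So N_1* = 539/0.901 = 598, and then N_2* = 662 - 0.247·598 = 514.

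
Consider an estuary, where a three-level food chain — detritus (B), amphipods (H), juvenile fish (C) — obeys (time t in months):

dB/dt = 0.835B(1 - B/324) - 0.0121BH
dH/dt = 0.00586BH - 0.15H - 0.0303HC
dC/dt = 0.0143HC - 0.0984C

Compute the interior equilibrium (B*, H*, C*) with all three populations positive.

From dC/dt = 0: 0.0143H* = 0.0984, so H* = 6.88.
From dB/dt = 0: 0.835(1 - B*/324) = 0.0121·6.88, giving B* = 324·(1 - 0.0997) = 292.
From dH/dt = 0: 0.00586·292 - 0.15 = 0.0303C*, so C* = 1.56/0.0303 = 51.5.

B* ≈ 292, H* ≈ 6.88, C* ≈ 51.5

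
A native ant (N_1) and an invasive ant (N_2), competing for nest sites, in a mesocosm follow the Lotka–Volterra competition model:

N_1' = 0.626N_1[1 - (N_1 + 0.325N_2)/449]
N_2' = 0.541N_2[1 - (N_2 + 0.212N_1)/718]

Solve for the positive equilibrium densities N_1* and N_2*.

Setting both brackets to zero gives the nullclines N_1 + 0.325N_2 = 449 and 0.212N_1 + N_2 = 718.
Substituting N_2 = 718 - 0.212N_1 into the first: N_1(1 - 0.325·0.212) = 449 - 0.325·718.
So N_1* = 216/0.931 = 232, and then N_2* = 718 - 0.212·232 = 669.

N_1* ≈ 232, N_2* ≈ 669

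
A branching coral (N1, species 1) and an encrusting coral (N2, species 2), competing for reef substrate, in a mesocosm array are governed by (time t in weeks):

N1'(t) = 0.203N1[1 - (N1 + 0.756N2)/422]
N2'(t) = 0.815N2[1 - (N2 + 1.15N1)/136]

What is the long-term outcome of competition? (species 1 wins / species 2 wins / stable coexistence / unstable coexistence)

Compare the nullcline intercepts: K1/α12 = 422/0.756 = 558 > K2 = 136; K2/α21 = 136/1.15 = 118 < K1 = 422.
Since the inequalities point opposite ways, species 1 can invade but species 2 cannot.

species 1 excludes species 2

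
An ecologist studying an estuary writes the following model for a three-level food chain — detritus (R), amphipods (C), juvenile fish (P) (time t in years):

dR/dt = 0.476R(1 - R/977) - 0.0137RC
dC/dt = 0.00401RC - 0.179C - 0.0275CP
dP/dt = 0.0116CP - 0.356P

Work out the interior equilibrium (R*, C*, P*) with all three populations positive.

R* ≈ 114, C* ≈ 30.7, P* ≈ 10.1

From dP/dt = 0: 0.0116C* = 0.356, so C* = 30.7.
From dR/dt = 0: 0.476(1 - R*/977) = 0.0137·30.7, giving R* = 977·(1 - 0.883) = 114.
From dC/dt = 0: 0.00401·114 - 0.179 = 0.0275P*, so P* = 0.278/0.0275 = 10.1.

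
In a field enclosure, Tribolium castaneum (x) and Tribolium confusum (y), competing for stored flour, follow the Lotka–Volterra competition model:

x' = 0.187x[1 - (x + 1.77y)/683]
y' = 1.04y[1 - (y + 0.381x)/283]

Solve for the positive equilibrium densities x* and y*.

Setting both brackets to zero gives the nullclines x + 1.77y = 683 and 0.381x + y = 283.
Substituting y = 283 - 0.381x into the first: x(1 - 1.77·0.381) = 683 - 1.77·283.
So x* = 182/0.326 = 559, and then y* = 283 - 0.381·559 = 69.9.

x* ≈ 559, y* ≈ 69.9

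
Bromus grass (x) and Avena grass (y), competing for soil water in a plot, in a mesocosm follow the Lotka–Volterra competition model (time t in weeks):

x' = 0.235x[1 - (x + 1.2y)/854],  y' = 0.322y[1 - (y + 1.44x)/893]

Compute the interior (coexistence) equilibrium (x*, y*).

Setting both brackets to zero gives the nullclines x + 1.2y = 854 and 1.44x + y = 893.
Substituting y = 893 - 1.44x into the first: x(1 - 1.2·1.44) = 854 - 1.2·893.
So x* = -218/-0.728 = 299, and then y* = 893 - 1.44·299 = 463.

x* ≈ 299, y* ≈ 463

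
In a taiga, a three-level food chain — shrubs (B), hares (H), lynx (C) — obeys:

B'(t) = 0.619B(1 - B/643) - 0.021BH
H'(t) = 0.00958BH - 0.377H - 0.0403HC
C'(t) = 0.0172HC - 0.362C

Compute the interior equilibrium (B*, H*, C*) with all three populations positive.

From dC/dt = 0: 0.0172H* = 0.362, so H* = 21.
From dB/dt = 0: 0.619(1 - B*/643) = 0.021·21, giving B* = 643·(1 - 0.714) = 184.
From dH/dt = 0: 0.00958·184 - 0.377 = 0.0403C*, so C* = 1.38/0.0403 = 34.4.

B* ≈ 184, H* ≈ 21, C* ≈ 34.4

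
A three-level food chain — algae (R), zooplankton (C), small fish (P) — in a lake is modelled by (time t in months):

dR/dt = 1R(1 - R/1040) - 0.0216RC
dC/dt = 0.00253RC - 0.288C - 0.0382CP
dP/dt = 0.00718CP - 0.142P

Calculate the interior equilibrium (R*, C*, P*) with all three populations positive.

R* ≈ 596, C* ≈ 19.8, P* ≈ 31.9

From dP/dt = 0: 0.00718C* = 0.142, so C* = 19.8.
From dR/dt = 0: 1(1 - R*/1040) = 0.0216·19.8, giving R* = 1040·(1 - 0.427) = 596.
From dC/dt = 0: 0.00253·596 - 0.288 = 0.0382P*, so P* = 1.22/0.0382 = 31.9.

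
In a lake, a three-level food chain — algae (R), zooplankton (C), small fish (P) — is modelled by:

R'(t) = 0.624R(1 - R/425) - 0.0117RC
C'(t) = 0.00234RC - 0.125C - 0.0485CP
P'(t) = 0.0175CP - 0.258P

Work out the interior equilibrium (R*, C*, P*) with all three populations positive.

R* ≈ 308, C* ≈ 14.7, P* ≈ 12.3

From dP/dt = 0: 0.0175C* = 0.258, so C* = 14.7.
From dR/dt = 0: 0.624(1 - R*/425) = 0.0117·14.7, giving R* = 425·(1 - 0.276) = 308.
From dC/dt = 0: 0.00234·308 - 0.125 = 0.0485P*, so P* = 0.595/0.0485 = 12.3.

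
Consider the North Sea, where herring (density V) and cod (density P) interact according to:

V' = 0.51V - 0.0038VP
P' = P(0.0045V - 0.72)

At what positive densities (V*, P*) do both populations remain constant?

Set dP/dt = 0 with P > 0: 0.0045V - 0.72 = 0, so V* = 0.72/0.0045 = 160.
Set dV/dt = 0 with V > 0: 0.51 - 0.0038P = 0, so P* = 0.51/0.0038 = 134.

V* ≈ 160, P* ≈ 134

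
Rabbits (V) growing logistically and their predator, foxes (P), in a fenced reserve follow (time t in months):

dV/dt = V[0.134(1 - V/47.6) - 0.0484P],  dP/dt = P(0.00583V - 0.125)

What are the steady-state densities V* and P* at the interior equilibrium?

From dP/dt = 0 with P > 0: 0.00583V* = 0.125, so V* = 21.4.
Substitute into dV/dt = 0: 0.134(1 - 21.4/47.6) = 0.0484P*.
The bracket is 0.55, giving P* = 0.0736/0.0484 = 1.52.

V* ≈ 21.4, P* ≈ 1.52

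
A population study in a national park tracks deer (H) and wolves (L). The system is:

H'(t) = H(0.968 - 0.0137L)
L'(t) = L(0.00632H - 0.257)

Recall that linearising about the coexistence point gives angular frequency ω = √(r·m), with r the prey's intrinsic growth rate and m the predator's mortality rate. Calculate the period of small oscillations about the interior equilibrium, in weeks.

Here r = 0.968 and m = 0.257, so r·m = 0.249.
ω = √0.249 = 0.499 per week, hence T = 2π/ω ≈ 12.6 weeks.

T ≈ 12.6 weeks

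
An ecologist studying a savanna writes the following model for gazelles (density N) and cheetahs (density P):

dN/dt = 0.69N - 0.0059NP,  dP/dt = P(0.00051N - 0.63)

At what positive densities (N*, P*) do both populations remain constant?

N* ≈ 1240, P* ≈ 117

Set dP/dt = 0 with P > 0: 0.00051N - 0.63 = 0, so N* = 0.63/0.00051 = 1240.
Set dN/dt = 0 with N > 0: 0.69 - 0.0059P = 0, so P* = 0.69/0.0059 = 117.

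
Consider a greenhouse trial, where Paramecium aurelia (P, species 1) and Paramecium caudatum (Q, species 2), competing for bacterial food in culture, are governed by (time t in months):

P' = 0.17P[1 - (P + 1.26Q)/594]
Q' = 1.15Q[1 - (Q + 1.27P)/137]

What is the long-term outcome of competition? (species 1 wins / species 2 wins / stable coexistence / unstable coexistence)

species 1 excludes species 2

Compare the nullcline intercepts: K1/α12 = 594/1.26 = 471 > K2 = 137; K2/α21 = 137/1.27 = 108 < K1 = 594.
Since the inequalities point opposite ways, species 1 can invade but species 2 cannot.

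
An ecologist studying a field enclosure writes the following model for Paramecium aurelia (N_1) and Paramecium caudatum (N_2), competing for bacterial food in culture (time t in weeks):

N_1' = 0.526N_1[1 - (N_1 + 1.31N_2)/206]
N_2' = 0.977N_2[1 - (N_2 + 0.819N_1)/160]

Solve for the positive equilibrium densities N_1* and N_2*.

N_1* ≈ 49.4, N_2* ≈ 120

Setting both brackets to zero gives the nullclines N_1 + 1.31N_2 = 206 and 0.819N_1 + N_2 = 160.
Substituting N_2 = 160 - 0.819N_1 into the first: N_1(1 - 1.31·0.819) = 206 - 1.31·160.
So N_1* = -3.6/-0.0729 = 49.4, and then N_2* = 160 - 0.819·49.4 = 120.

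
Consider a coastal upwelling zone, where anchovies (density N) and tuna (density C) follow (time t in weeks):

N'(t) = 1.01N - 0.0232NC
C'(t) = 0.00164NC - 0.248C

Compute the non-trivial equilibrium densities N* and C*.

N* ≈ 151, C* ≈ 43.5

Set dC/dt = 0 with C > 0: 0.00164N - 0.248 = 0, so N* = 0.248/0.00164 = 151.
Set dN/dt = 0 with N > 0: 1.01 - 0.0232C = 0, so C* = 1.01/0.0232 = 43.5.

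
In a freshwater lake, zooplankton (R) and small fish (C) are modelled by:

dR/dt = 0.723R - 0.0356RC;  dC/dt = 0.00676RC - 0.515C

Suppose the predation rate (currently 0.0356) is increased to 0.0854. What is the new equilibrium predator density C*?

At the interior fixed point, setting dR/dt = 0 with R > 0 fixes C* = (prey growth rate)/(RC coefficient) — independent of the other coefficients.
With the change, C* = 0.723/0.0854 = 8.47; it falls from 20.3.

C* ≈ 8.47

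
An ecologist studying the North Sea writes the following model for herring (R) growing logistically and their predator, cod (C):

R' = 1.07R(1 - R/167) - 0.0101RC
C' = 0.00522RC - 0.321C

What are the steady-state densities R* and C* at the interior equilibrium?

R* ≈ 61.5, C* ≈ 66.9

From dC/dt = 0 with C > 0: 0.00522R* = 0.321, so R* = 61.5.
Substitute into dR/dt = 0: 1.07(1 - 61.5/167) = 0.0101C*.
The bracket is 0.632, giving C* = 0.676/0.0101 = 66.9.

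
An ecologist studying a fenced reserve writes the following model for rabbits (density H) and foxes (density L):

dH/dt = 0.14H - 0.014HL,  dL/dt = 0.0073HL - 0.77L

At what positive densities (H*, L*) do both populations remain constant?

Set dL/dt = 0 with L > 0: 0.0073H - 0.77 = 0, so H* = 0.77/0.0073 = 105.
Set dH/dt = 0 with H > 0: 0.14 - 0.014L = 0, so L* = 0.14/0.014 = 10.

H* ≈ 105, L* ≈ 10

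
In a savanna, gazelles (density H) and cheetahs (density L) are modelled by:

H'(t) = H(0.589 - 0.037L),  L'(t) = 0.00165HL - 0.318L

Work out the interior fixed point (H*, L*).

H* ≈ 193, L* ≈ 15.9

Set dL/dt = 0 with L > 0: 0.00165H - 0.318 = 0, so H* = 0.318/0.00165 = 193.
Set dH/dt = 0 with H > 0: 0.589 - 0.037L = 0, so L* = 0.589/0.037 = 15.9.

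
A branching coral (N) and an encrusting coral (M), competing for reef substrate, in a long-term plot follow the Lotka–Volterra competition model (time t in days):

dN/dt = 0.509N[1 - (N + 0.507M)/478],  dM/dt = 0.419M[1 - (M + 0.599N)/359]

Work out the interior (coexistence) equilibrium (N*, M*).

Setting both brackets to zero gives the nullclines N + 0.507M = 478 and 0.599N + M = 359.
Substituting M = 359 - 0.599N into the first: N(1 - 0.507·0.599) = 478 - 0.507·359.
So N* = 296/0.696 = 425, and then M* = 359 - 0.599·425 = 104.

N* ≈ 425, M* ≈ 104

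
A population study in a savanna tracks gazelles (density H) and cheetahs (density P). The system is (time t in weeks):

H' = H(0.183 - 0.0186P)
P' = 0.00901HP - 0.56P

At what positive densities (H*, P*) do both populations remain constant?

Set dP/dt = 0 with P > 0: 0.00901H - 0.56 = 0, so H* = 0.56/0.00901 = 62.2.
Set dH/dt = 0 with H > 0: 0.183 - 0.0186P = 0, so P* = 0.183/0.0186 = 9.84.

H* ≈ 62.2, P* ≈ 9.84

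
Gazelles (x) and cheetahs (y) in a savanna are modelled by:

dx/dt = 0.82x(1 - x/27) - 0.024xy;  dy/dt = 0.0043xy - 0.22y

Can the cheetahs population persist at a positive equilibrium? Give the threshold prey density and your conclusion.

Threshold x = 51.2; K < 51.2, so no, the predator goes extinct.

The predator equation gives dy/dt > 0 only when x > 0.22/0.0043 = 51.2.
Without the predator, x → K = 27. Since 27 < 51.2, the predator cannot invade.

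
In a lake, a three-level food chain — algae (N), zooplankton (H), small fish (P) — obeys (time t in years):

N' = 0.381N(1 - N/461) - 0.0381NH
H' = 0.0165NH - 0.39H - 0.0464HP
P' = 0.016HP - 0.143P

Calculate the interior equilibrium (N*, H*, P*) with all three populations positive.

N* ≈ 49, H* ≈ 8.94, P* ≈ 9.01

From dP/dt = 0: 0.016H* = 0.143, so H* = 8.94.
From dN/dt = 0: 0.381(1 - N*/461) = 0.0381·8.94, giving N* = 461·(1 - 0.894) = 49.
From dH/dt = 0: 0.0165·49 - 0.39 = 0.0464P*, so P* = 0.418/0.0464 = 9.01.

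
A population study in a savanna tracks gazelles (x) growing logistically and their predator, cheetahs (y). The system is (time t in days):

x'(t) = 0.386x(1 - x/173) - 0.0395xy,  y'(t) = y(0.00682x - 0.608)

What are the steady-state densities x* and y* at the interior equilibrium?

From dy/dt = 0 with y > 0: 0.00682x* = 0.608, so x* = 89.1.
Substitute into dx/dt = 0: 0.386(1 - 89.1/173) = 0.0395y*.
The bracket is 0.485, giving y* = 0.187/0.0395 = 4.74.

x* ≈ 89.1, y* ≈ 4.74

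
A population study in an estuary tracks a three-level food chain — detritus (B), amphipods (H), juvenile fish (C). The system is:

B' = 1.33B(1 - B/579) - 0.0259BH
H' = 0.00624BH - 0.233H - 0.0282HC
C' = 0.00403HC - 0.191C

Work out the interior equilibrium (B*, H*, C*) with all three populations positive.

B* ≈ 44.6, H* ≈ 47.4, C* ≈ 1.61

From dC/dt = 0: 0.00403H* = 0.191, so H* = 47.4.
From dB/dt = 0: 1.33(1 - B*/579) = 0.0259·47.4, giving B* = 579·(1 - 0.923) = 44.6.
From dH/dt = 0: 0.00624·44.6 - 0.233 = 0.0282C*, so C* = 0.0454/0.0282 = 1.61.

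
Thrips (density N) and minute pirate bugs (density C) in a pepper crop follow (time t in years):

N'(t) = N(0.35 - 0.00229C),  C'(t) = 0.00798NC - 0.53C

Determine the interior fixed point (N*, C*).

Set dC/dt = 0 with C > 0: 0.00798N - 0.53 = 0, so N* = 0.53/0.00798 = 66.4.
Set dN/dt = 0 with N > 0: 0.35 - 0.00229C = 0, so C* = 0.35/0.00229 = 153.

N* ≈ 66.4, C* ≈ 153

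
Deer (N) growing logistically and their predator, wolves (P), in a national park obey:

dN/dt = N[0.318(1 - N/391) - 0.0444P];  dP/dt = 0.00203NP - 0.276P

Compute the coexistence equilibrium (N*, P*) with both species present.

From dP/dt = 0 with P > 0: 0.00203N* = 0.276, so N* = 136.
Substitute into dN/dt = 0: 0.318(1 - 136/391) = 0.0444P*.
The bracket is 0.652, giving P* = 0.207/0.0444 = 4.67.

N* ≈ 136, P* ≈ 4.67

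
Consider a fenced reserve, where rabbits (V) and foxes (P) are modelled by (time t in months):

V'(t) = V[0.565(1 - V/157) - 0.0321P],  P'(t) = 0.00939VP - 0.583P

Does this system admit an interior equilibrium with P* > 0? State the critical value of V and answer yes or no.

Threshold V = 62.1; K > 62.1, so yes, the predator persists.

The predator equation gives dP/dt > 0 only when V > 0.583/0.00939 = 62.1.
Without the predator, V → K = 157. Since 157 > 62.1, the predator can invade and persist.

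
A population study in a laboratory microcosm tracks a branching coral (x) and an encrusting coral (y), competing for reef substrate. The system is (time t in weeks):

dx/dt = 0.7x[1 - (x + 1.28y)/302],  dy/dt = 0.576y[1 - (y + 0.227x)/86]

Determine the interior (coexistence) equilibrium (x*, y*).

Setting both brackets to zero gives the nullclines x + 1.28y = 302 and 0.227x + y = 86.
Substituting y = 86 - 0.227x into the first: x(1 - 1.28·0.227) = 302 - 1.28·86.
So x* = 192/0.709 = 271, and then y* = 86 - 0.227·271 = 24.6.

x* ≈ 271, y* ≈ 24.6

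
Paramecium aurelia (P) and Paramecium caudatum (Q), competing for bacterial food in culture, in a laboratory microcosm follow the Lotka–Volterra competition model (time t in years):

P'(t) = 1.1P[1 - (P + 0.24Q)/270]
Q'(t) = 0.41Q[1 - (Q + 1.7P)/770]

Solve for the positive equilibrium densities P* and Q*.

P* ≈ 144, Q* ≈ 525

Setting both brackets to zero gives the nullclines P + 0.24Q = 270 and 1.7P + Q = 770.
Substituting Q = 770 - 1.7P into the first: P(1 - 0.24·1.7) = 270 - 0.24·770.
So P* = 85.2/0.592 = 144, and then Q* = 770 - 1.7·144 = 525.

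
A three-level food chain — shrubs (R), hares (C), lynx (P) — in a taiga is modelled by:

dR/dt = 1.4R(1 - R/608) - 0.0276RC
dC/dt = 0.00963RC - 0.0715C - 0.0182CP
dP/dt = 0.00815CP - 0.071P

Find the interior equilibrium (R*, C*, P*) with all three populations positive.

From dP/dt = 0: 0.00815C* = 0.071, so C* = 8.71.
From dR/dt = 0: 1.4(1 - R*/608) = 0.0276·8.71, giving R* = 608·(1 - 0.172) = 504.
From dC/dt = 0: 0.00963·504 - 0.0715 = 0.0182P*, so P* = 4.78/0.0182 = 263.

R* ≈ 504, C* ≈ 8.71, P* ≈ 263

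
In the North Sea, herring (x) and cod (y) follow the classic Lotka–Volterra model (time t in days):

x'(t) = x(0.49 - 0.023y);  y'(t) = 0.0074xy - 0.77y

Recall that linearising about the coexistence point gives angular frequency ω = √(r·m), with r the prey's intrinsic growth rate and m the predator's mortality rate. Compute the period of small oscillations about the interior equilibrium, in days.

T ≈ 10.2 days

Here r = 0.49 and m = 0.77, so r·m = 0.377.
ω = √0.377 = 0.614 per day, hence T = 2π/ω ≈ 10.2 days.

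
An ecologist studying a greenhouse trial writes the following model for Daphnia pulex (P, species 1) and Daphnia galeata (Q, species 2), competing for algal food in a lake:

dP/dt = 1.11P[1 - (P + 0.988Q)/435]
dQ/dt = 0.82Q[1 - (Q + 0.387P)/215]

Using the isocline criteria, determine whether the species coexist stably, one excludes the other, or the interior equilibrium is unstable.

Compare the nullcline intercepts: K1/α12 = 435/0.988 = 440 > K2 = 215; K2/α21 = 215/0.387 = 556 > K1 = 435.
Since both inequalities hold, each species can invade when rare, so the interior equilibrium is stable.

stable coexistence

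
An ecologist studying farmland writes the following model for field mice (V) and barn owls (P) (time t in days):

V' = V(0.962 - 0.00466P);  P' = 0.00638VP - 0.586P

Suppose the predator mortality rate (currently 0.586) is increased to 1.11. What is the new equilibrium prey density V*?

V* ≈ 174

At the interior fixed point, setting dP/dt = 0 with P > 0 fixes V* = (predator death rate)/(VP coefficient) — independent of the other coefficients.
With the change, V* = 1.11/0.00638 = 174; it rises from 91.8.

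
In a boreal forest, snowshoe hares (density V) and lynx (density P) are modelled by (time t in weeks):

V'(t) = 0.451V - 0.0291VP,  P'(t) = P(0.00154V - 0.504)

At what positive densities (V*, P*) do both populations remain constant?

Set dP/dt = 0 with P > 0: 0.00154V - 0.504 = 0, so V* = 0.504/0.00154 = 327.
Set dV/dt = 0 with V > 0: 0.451 - 0.0291P = 0, so P* = 0.451/0.0291 = 15.5.

V* ≈ 327, P* ≈ 15.5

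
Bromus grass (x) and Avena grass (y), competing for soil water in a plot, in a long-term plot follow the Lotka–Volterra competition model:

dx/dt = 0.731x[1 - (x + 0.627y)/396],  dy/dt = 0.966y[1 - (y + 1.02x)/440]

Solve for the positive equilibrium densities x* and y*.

x* ≈ 333, y* ≈ 100

Setting both brackets to zero gives the nullclines x + 0.627y = 396 and 1.02x + y = 440.
Substituting y = 440 - 1.02x into the first: x(1 - 0.627·1.02) = 396 - 0.627·440.
So x* = 120/0.36 = 333, and then y* = 440 - 1.02·333 = 100.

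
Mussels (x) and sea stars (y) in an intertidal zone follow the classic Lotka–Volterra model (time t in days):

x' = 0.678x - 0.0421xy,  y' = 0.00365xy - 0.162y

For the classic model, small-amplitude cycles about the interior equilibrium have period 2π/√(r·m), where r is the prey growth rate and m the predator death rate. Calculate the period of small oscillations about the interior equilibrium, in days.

Here r = 0.678 and m = 0.162, so r·m = 0.11.
ω = √0.11 = 0.331 per day, hence T = 2π/ω ≈ 19 days.

T ≈ 19 days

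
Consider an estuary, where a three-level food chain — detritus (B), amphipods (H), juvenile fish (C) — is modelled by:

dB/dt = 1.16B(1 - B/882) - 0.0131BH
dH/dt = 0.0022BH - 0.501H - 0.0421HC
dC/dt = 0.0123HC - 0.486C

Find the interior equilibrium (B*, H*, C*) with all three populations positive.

From dC/dt = 0: 0.0123H* = 0.486, so H* = 39.5.
From dB/dt = 0: 1.16(1 - B*/882) = 0.0131·39.5, giving B* = 882·(1 - 0.446) = 488.
From dH/dt = 0: 0.0022·488 - 0.501 = 0.0421C*, so C* = 0.574/0.0421 = 13.6.

B* ≈ 488, H* ≈ 39.5, C* ≈ 13.6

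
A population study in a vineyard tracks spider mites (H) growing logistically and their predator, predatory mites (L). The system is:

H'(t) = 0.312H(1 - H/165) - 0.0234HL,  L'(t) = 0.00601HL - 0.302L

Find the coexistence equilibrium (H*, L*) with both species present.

From dL/dt = 0 with L > 0: 0.00601H* = 0.302, so H* = 50.2.
Substitute into dH/dt = 0: 0.312(1 - 50.2/165) = 0.0234L*.
The bracket is 0.695, giving L* = 0.217/0.0234 = 9.27.

H* ≈ 50.2, L* ≈ 9.27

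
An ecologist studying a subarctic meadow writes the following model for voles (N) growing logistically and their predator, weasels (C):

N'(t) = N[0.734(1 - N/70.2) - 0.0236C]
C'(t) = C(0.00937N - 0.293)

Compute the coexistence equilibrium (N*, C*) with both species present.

From dC/dt = 0 with C > 0: 0.00937N* = 0.293, so N* = 31.3.
Substitute into dN/dt = 0: 0.734(1 - 31.3/70.2) = 0.0236C*.
The bracket is 0.555, giving C* = 0.407/0.0236 = 17.2.

N* ≈ 31.3, C* ≈ 17.2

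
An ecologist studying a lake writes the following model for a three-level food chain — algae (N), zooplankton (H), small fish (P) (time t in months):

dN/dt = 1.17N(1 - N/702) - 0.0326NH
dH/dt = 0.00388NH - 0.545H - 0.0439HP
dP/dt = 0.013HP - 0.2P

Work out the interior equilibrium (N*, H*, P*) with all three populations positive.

From dP/dt = 0: 0.013H* = 0.2, so H* = 15.4.
From dN/dt = 0: 1.17(1 - N*/702) = 0.0326·15.4, giving N* = 702·(1 - 0.429) = 401.
From dH/dt = 0: 0.00388·401 - 0.545 = 0.0439P*, so P* = 1.01/0.0439 = 23.

N* ≈ 401, H* ≈ 15.4, P* ≈ 23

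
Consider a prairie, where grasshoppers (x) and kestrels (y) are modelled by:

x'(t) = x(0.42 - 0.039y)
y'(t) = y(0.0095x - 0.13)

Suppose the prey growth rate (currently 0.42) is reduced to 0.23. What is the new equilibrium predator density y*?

At the interior fixed point, setting dx/dt = 0 with x > 0 fixes y* = (prey growth rate)/(xy coefficient) — independent of the other coefficients.
With the change, y* = 0.23/0.039 = 5.9; it falls from 10.8.

y* ≈ 5.9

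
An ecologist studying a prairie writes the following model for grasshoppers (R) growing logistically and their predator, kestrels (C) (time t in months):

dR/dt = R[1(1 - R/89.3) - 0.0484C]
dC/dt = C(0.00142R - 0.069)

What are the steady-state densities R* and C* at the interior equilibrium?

R* ≈ 48.6, C* ≈ 9.42

From dC/dt = 0 with C > 0: 0.00142R* = 0.069, so R* = 48.6.
Substitute into dR/dt = 0: 1(1 - 48.6/89.3) = 0.0484C*.
The bracket is 0.456, giving C* = 0.456/0.0484 = 9.42.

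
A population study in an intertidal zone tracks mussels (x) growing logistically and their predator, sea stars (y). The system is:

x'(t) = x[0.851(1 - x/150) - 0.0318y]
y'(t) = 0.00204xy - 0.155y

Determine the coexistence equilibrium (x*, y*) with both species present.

From dy/dt = 0 with y > 0: 0.00204x* = 0.155, so x* = 76.
Substitute into dx/dt = 0: 0.851(1 - 76/150) = 0.0318y*.
The bracket is 0.493, giving y* = 0.42/0.0318 = 13.2.

x* ≈ 76, y* ≈ 13.2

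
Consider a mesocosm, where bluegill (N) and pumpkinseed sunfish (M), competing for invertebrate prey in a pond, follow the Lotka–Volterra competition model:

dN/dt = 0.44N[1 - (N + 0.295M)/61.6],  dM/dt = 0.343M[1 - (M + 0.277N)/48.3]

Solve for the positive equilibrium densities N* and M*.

N* ≈ 51.6, M* ≈ 34

Setting both brackets to zero gives the nullclines N + 0.295M = 61.6 and 0.277N + M = 48.3.
Substituting M = 48.3 - 0.277N into the first: N(1 - 0.295·0.277) = 61.6 - 0.295·48.3.
So N* = 47.4/0.918 = 51.6, and then M* = 48.3 - 0.277·51.6 = 34.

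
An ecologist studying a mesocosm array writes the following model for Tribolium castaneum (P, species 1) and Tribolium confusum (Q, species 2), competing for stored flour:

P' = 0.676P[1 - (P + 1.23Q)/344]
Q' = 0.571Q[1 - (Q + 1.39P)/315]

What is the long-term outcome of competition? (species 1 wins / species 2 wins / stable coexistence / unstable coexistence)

unstable coexistence (outcome depends on initial conditions)

Compare the nullcline intercepts: K1/α12 = 344/1.23 = 280 < K2 = 315; K2/α21 = 315/1.39 = 227 < K1 = 344.
Since both are reversed, neither can invade when rare; the interior point is a saddle.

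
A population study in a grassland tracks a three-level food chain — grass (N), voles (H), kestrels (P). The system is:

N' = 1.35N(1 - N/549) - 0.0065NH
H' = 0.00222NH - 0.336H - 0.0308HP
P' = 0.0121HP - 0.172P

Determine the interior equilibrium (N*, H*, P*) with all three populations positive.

From dP/dt = 0: 0.0121H* = 0.172, so H* = 14.2.
From dN/dt = 0: 1.35(1 - N*/549) = 0.0065·14.2, giving N* = 549·(1 - 0.0684) = 511.
From dH/dt = 0: 0.00222·511 - 0.336 = 0.0308P*, so P* = 0.799/0.0308 = 26.

N* ≈ 511, H* ≈ 14.2, P* ≈ 26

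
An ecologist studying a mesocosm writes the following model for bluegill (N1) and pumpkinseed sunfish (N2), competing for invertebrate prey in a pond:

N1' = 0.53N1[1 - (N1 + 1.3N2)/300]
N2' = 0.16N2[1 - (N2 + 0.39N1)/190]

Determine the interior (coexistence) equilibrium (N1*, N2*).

Setting both brackets to zero gives the nullclines N1 + 1.3N2 = 300 and 0.39N1 + N2 = 190.
Substituting N2 = 190 - 0.39N1 into the first: N1(1 - 1.3·0.39) = 300 - 1.3·190.
So N1* = 53/0.493 = 108, and then N2* = 190 - 0.39·108 = 148.

N1* ≈ 108, N2* ≈ 148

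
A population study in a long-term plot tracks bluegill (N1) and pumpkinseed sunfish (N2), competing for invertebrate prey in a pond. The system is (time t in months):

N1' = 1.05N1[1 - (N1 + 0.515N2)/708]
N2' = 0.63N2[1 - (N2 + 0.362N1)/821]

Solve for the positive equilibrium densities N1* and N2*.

Setting both brackets to zero gives the nullclines N1 + 0.515N2 = 708 and 0.362N1 + N2 = 821.
Substituting N2 = 821 - 0.362N1 into the first: N1(1 - 0.515·0.362) = 708 - 0.515·821.
So N1* = 285/0.814 = 351, and then N2* = 821 - 0.362·351 = 694.

N1* ≈ 351, N2* ≈ 694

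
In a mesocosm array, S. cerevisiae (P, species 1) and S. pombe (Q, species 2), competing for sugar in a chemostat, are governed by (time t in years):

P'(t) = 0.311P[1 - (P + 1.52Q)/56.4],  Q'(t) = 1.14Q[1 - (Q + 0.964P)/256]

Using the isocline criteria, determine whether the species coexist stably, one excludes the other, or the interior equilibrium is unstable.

species 2 excludes species 1

Compare the nullcline intercepts: K1/α12 = 56.4/1.52 = 37.1 < K2 = 256; K2/α21 = 256/0.964 = 266 > K1 = 56.4.
Since the inequalities point opposite ways, species 2 can invade but species 1 cannot.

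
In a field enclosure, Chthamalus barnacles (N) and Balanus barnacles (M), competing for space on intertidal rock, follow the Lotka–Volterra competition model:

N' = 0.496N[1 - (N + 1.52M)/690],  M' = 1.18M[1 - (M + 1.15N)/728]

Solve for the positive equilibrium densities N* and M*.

N* ≈ 557, M* ≈ 87.6

Setting both brackets to zero gives the nullclines N + 1.52M = 690 and 1.15N + M = 728.
Substituting M = 728 - 1.15N into the first: N(1 - 1.52·1.15) = 690 - 1.52·728.
So N* = -417/-0.748 = 557, and then M* = 728 - 1.15·557 = 87.6.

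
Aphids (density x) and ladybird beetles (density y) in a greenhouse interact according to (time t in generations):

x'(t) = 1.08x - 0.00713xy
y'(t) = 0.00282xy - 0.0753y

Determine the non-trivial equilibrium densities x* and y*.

x* ≈ 26.7, y* ≈ 151

Set dy/dt = 0 with y > 0: 0.00282x - 0.0753 = 0, so x* = 0.0753/0.00282 = 26.7.
Set dx/dt = 0 with x > 0: 1.08 - 0.00713y = 0, so y* = 1.08/0.00713 = 151.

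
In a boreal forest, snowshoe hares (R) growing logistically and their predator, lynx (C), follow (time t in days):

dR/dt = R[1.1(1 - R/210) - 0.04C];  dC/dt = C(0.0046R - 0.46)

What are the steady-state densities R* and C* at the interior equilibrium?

From dC/dt = 0 with C > 0: 0.0046R* = 0.46, so R* = 100.
Substitute into dR/dt = 0: 1.1(1 - 100/210) = 0.04C*.
The bracket is 0.524, giving C* = 0.576/0.04 = 14.4.

R* ≈ 100, C* ≈ 14.4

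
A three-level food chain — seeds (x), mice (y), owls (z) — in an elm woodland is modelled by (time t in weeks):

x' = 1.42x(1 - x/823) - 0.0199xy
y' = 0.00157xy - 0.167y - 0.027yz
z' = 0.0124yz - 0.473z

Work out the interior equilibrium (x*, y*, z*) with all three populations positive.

x* ≈ 383, y* ≈ 38.1, z* ≈ 16.1

From dz/dt = 0: 0.0124y* = 0.473, so y* = 38.1.
From dx/dt = 0: 1.42(1 - x*/823) = 0.0199·38.1, giving x* = 823·(1 - 0.535) = 383.
From dy/dt = 0: 0.00157·383 - 0.167 = 0.027z*, so z* = 0.434/0.027 = 16.1.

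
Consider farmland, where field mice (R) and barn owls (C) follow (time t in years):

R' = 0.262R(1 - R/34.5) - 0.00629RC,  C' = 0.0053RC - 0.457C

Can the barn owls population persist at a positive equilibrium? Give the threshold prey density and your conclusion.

The predator equation gives dC/dt > 0 only when R > 0.457/0.0053 = 86.2.
Without the predator, R → K = 34.5. Since 34.5 < 86.2, the predator cannot invade.

Threshold R = 86.2; K < 86.2, so no, the predator goes extinct.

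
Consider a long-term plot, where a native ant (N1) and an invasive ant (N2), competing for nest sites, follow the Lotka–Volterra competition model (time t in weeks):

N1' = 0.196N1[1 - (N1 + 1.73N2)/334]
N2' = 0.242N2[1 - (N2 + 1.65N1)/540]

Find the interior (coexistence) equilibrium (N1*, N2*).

Setting both brackets to zero gives the nullclines N1 + 1.73N2 = 334 and 1.65N1 + N2 = 540.
Substituting N2 = 540 - 1.65N1 into the first: N1(1 - 1.73·1.65) = 334 - 1.73·540.
So N1* = -600/-1.85 = 324, and then N2* = 540 - 1.65·324 = 5.99.

N1* ≈ 324, N2* ≈ 5.99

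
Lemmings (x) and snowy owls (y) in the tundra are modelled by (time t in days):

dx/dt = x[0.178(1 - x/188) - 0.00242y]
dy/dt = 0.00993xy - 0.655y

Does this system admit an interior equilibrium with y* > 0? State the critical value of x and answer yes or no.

The predator equation gives dy/dt > 0 only when x > 0.655/0.00993 = 66.
Without the predator, x → K = 188. Since 188 > 66, the predator can invade and persist.

Threshold x = 66; K > 66, so yes, the predator persists.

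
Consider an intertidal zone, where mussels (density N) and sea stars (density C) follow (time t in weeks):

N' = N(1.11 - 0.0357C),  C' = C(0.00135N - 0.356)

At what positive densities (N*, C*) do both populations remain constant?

N* ≈ 264, C* ≈ 31.1

Set dC/dt = 0 with C > 0: 0.00135N - 0.356 = 0, so N* = 0.356/0.00135 = 264.
Set dN/dt = 0 with N > 0: 1.11 - 0.0357C = 0, so C* = 1.11/0.0357 = 31.1.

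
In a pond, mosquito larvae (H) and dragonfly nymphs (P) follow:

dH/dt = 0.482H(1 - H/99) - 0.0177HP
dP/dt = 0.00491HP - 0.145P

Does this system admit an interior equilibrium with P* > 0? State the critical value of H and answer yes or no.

The predator equation gives dP/dt > 0 only when H > 0.145/0.00491 = 29.5.
Without the predator, H → K = 99. Since 99 > 29.5, the predator can invade and persist.

Threshold H = 29.5; K > 29.5, so yes, the predator persists.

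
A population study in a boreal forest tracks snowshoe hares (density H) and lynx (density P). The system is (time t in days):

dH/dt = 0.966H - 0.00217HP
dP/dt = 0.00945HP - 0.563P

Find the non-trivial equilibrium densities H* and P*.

H* ≈ 59.6, P* ≈ 445

Set dP/dt = 0 with P > 0: 0.00945H - 0.563 = 0, so H* = 0.563/0.00945 = 59.6.
Set dH/dt = 0 with H > 0: 0.966 - 0.00217P = 0, so P* = 0.966/0.00217 = 445.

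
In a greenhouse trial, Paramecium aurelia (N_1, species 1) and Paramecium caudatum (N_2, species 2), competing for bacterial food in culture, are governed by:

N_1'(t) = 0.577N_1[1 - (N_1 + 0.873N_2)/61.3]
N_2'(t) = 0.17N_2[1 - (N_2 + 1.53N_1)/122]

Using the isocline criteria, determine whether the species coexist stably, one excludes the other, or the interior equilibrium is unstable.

Compare the nullcline intercepts: K1/α12 = 61.3/0.873 = 70.2 < K2 = 122; K2/α21 = 122/1.53 = 79.7 > K1 = 61.3.
Since the inequalities point opposite ways, species 2 can invade but species 1 cannot.

species 2 excludes species 1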